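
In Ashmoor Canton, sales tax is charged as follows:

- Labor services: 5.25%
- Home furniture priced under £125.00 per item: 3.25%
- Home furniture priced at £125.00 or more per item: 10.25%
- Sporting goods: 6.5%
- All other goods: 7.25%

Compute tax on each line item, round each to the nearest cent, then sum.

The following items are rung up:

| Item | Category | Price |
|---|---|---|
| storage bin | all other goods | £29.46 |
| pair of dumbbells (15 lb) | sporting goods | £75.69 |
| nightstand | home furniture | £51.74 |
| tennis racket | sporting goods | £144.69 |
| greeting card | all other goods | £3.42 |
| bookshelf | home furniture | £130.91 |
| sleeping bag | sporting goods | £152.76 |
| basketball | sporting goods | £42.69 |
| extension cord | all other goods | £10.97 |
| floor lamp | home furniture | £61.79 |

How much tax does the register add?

£47.32

Storage bin £29.46: all other goods → 7.25% → £2.14
Pair of dumbbells (15 lb) £75.69: sporting goods → 6.5% → £4.92
Nightstand £51.74: home furniture, under £125.00 → 3.25% → £1.68
Tennis racket £144.69: sporting goods → 6.5% → £9.40
Greeting card £3.42: all other goods → 7.25% → £0.25
Bookshelf £130.91: home furniture, £125.00 or more → 10.25% → £13.42
Sleeping bag £152.76: sporting goods → 6.5% → £9.93
Basketball £42.69: sporting goods → 6.5% → £2.77
Extension cord £10.97: all other goods → 7.25% → £0.80
Floor lamp £61.79: home furniture, under £125.00 → 3.25% → £2.01
Total tax = £2.14 + £4.92 + £1.68 + £9.40 + £0.25 + £13.42 + £9.93 + £2.77 + £0.80 + £2.01 = £47.32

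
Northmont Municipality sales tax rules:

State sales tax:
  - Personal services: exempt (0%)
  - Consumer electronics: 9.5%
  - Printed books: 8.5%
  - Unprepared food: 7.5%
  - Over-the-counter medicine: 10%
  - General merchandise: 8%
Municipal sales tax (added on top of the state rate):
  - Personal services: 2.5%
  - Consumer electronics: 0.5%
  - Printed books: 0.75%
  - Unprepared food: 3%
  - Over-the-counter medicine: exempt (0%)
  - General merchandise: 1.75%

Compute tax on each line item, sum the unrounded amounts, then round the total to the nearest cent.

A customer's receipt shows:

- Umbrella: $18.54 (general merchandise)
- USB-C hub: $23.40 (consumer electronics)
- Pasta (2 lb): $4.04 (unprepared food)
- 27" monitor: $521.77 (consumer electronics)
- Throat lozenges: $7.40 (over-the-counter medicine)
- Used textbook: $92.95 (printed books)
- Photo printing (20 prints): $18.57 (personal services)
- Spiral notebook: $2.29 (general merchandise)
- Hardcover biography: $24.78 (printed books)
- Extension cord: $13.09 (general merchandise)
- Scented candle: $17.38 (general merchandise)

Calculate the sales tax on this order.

Umbrella $18.54: general merchandise → 8% + 1.75% municipal = 9.75% → $1.80765
USB-C hub $23.40: consumer electronics → 9.5% + 0.5% municipal = 10% → $2.34
Pasta (2 lb) $4.04: unprepared food → 7.5% + 3% municipal = 10.5% → $0.4242
27" monitor $521.77: consumer electronics → 9.5% + 0.5% municipal = 10% → $52.177
Throat lozenges $7.40: over-the-counter medicine → 10% + 0% municipal = 10% → $0.74
Used textbook $92.95: printed books → 8.5% + 0.75% municipal = 9.25% → $8.597875
Photo printing (20 prints) $18.57: personal services → 0% + 2.5% municipal = 2.5% → $0.46425
Spiral notebook $2.29: general merchandise → 8% + 1.75% municipal = 9.75% → $0.223275
Hardcover biography $24.78: printed books → 8.5% + 0.75% municipal = 9.25% → $2.29215
Extension cord $13.09: general merchandise → 8% + 1.75% municipal = 9.75% → $1.276275
Scented candle $17.38: general merchandise → 8% + 1.75% municipal = 9.75% → $1.69455
Unrounded tax sum = $72.037225 → $72.04

$72.04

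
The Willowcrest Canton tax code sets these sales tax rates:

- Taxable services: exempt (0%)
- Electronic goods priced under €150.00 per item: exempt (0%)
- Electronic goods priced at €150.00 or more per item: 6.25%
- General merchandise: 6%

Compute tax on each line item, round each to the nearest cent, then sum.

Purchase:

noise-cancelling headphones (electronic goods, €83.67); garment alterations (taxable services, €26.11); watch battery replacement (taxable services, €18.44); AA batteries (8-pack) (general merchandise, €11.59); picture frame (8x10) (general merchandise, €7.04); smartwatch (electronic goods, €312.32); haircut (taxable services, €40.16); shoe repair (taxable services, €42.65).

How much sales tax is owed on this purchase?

Noise-cancelling headphones €83.67: electronic goods, under €150.00 → 0% → €0.00
Garment alterations €26.11: taxable services → 0% → €0.00
Watch battery replacement €18.44: taxable services → 0% → €0.00
AA batteries (8-pack) €11.59: general merchandise → 6% → €0.70
Picture frame (8x10) €7.04: general merchandise → 6% → €0.42
Smartwatch €312.32: electronic goods, €150.00 or more → 6.25% → €19.52
Haircut €40.16: taxable services → 0% → €0.00
Shoe repair €42.65: taxable services → 0% → €0.00
Total tax = €0.70 + €0.42 + €19.52 = €20.64

€20.64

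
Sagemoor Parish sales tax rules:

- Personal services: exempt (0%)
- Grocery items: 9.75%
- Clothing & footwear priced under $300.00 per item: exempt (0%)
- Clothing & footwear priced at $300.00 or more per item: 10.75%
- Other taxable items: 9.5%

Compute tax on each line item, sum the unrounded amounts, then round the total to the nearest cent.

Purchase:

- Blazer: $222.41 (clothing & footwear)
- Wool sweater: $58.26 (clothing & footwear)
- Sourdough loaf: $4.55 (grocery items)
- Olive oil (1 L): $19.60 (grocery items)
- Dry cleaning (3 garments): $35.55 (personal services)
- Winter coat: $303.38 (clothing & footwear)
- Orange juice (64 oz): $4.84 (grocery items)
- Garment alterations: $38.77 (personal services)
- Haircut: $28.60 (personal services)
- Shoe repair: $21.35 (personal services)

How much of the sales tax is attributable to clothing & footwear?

$32.61

Blazer $222.41: clothing & footwear, under $300.00 → 0% → $0.00
Wool sweater $58.26: clothing & footwear, under $300.00 → 0% → $0.00
Winter coat $303.38: clothing & footwear, $300.00 or more → 10.75% → $32.61335
Tax on clothing & footwear: unrounded sum = $32.61335 → $32.61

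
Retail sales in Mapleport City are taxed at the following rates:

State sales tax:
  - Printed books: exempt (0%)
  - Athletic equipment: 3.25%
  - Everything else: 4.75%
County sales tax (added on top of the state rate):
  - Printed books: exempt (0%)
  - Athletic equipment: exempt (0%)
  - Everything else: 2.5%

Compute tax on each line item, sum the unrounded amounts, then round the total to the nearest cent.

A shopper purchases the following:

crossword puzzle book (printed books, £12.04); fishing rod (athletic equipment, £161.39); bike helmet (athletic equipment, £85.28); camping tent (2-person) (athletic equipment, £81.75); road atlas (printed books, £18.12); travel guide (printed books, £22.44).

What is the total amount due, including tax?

£391.69

Crossword puzzle book £12.04: printed books → 0% + 0% county = 0% → £0.00
Fishing rod £161.39: athletic equipment → 3.25% + 0% county = 3.25% → £5.245175
Bike helmet £85.28: athletic equipment → 3.25% + 0% county = 3.25% → £2.7716
Camping tent (2-person) £81.75: athletic equipment → 3.25% + 0% county = 3.25% → £2.656875
Road atlas £18.12: printed books → 0% + 0% county = 0% → £0.00
Travel guide £22.44: printed books → 0% + 0% county = 0% → £0.00
Subtotal = £381.02; unrounded tax = £10.67365 → £10.67; total due = £391.69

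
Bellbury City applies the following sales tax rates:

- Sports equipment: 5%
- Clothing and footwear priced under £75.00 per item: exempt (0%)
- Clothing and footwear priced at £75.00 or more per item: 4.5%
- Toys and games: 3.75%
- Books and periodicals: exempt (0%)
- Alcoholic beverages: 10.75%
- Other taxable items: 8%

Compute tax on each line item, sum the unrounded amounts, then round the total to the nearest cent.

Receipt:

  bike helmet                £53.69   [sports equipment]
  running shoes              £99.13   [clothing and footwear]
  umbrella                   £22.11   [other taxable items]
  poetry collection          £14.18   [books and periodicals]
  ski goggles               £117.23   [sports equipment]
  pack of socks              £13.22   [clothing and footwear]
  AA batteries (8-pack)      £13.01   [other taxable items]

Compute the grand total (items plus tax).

£348.39

Bike helmet £53.69: sports equipment → 5% → £2.6845
Running shoes £99.13: clothing and footwear, £75.00 or more → 4.5% → £4.46085
Umbrella £22.11: other taxable items → 8% → £1.7688
Poetry collection £14.18: books and periodicals → 0% → £0.00
Ski goggles £117.23: sports equipment → 5% → £5.8615
Pack of socks £13.22: clothing and footwear, under £75.00 → 0% → £0.00
AA batteries (8-pack) £13.01: other taxable items → 8% → £1.0408
Subtotal = £332.57; unrounded tax = £15.81645 → £15.82; total due = £348.39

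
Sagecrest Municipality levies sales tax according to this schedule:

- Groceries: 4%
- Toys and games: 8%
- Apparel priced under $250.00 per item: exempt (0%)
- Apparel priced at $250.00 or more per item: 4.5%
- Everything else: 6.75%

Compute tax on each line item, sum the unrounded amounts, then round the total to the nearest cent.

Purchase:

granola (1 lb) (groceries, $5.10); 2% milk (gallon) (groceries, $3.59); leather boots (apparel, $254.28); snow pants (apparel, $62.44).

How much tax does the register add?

$11.79

Granola (1 lb) $5.10: groceries → 4% → $0.204
2% milk (gallon) $3.59: groceries → 4% → $0.1436
Leather boots $254.28: apparel, $250.00 or more → 4.5% → $11.4426
Snow pants $62.44: apparel, under $250.00 → 0% → $0.00
Unrounded tax sum = $11.7902 → $11.79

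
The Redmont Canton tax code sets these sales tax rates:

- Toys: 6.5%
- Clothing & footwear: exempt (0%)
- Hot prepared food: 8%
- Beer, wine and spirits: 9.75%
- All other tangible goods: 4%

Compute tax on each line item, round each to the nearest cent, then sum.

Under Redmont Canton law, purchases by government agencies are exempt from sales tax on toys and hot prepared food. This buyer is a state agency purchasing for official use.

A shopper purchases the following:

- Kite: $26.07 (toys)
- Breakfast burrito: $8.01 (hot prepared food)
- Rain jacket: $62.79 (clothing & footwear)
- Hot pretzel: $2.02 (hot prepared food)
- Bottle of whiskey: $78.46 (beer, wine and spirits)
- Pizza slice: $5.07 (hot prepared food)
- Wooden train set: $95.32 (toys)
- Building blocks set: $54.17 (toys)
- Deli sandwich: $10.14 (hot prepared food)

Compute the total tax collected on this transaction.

$7.65

Kite $26.07: toys, buyer-exempt → 0% → $0.00
Breakfast burrito $8.01: hot prepared food, buyer-exempt → 0% → $0.00
Rain jacket $62.79: clothing & footwear → 0% → $0.00
Hot pretzel $2.02: hot prepared food, buyer-exempt → 0% → $0.00
Bottle of whiskey $78.46: beer, wine and spirits → 9.75% → $7.65
Pizza slice $5.07: hot prepared food, buyer-exempt → 0% → $0.00
Wooden train set $95.32: toys, buyer-exempt → 0% → $0.00
Building blocks set $54.17: toys, buyer-exempt → 0% → $0.00
Deli sandwich $10.14: hot prepared food, buyer-exempt → 0% → $0.00
Total tax = $7.65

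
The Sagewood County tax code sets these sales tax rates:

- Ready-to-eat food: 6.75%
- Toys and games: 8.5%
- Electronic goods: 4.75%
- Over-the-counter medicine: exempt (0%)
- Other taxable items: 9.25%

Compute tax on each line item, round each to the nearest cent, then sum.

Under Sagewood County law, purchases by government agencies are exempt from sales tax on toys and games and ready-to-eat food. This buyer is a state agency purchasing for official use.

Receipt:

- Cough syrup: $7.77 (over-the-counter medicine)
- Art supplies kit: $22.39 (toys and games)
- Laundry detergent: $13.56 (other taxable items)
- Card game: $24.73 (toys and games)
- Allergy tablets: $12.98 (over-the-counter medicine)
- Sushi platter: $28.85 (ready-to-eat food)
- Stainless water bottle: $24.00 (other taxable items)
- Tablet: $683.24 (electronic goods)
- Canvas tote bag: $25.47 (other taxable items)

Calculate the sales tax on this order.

Cough syrup $7.77: over-the-counter medicine → 0% → $0.00
Art supplies kit $22.39: toys and games, buyer-exempt → 0% → $0.00
Laundry detergent $13.56: other taxable items → 9.25% → $1.25
Card game $24.73: toys and games, buyer-exempt → 0% → $0.00
Allergy tablets $12.98: over-the-counter medicine → 0% → $0.00
Sushi platter $28.85: ready-to-eat food, buyer-exempt → 0% → $0.00
Stainless water bottle $24.00: other taxable items → 9.25% → $2.22
Tablet $683.24: electronic goods → 4.75% → $32.45
Canvas tote bag $25.47: other taxable items → 9.25% → $2.36
Total tax = $1.25 + $2.22 + $32.45 + $2.36 = $38.28

$38.28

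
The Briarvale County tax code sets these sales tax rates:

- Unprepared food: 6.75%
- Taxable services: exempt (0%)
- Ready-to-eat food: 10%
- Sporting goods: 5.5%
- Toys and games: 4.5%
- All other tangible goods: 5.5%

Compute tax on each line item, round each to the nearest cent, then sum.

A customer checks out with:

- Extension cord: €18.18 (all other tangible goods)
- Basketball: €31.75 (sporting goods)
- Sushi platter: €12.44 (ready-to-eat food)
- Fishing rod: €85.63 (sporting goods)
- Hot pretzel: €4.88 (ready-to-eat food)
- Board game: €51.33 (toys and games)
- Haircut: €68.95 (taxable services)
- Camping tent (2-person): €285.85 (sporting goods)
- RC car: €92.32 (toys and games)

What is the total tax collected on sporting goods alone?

€22.18

Basketball €31.75: sporting goods → 5.5% → €1.75
Fishing rod €85.63: sporting goods → 5.5% → €4.71
Camping tent (2-person) €285.85: sporting goods → 5.5% → €15.72
Tax on sporting goods = €1.75 + €4.71 + €15.72 = €22.18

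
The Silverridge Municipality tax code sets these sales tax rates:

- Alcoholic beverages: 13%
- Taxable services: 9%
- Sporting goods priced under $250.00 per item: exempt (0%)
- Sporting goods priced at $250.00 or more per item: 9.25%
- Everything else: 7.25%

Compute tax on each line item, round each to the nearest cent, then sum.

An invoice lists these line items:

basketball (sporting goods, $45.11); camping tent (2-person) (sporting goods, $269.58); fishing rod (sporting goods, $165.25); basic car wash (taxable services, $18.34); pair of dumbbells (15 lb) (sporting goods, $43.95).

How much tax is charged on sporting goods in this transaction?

Basketball $45.11: sporting goods, under $250.00 → 0% → $0.00
Camping tent (2-person) $269.58: sporting goods, $250.00 or more → 9.25% → $24.94
Fishing rod $165.25: sporting goods, under $250.00 → 0% → $0.00
Pair of dumbbells (15 lb) $43.95: sporting goods, under $250.00 → 0% → $0.00
Tax on sporting goods = $0.00 + $24.94 + $0.00 + $0.00 = $24.94

$24.94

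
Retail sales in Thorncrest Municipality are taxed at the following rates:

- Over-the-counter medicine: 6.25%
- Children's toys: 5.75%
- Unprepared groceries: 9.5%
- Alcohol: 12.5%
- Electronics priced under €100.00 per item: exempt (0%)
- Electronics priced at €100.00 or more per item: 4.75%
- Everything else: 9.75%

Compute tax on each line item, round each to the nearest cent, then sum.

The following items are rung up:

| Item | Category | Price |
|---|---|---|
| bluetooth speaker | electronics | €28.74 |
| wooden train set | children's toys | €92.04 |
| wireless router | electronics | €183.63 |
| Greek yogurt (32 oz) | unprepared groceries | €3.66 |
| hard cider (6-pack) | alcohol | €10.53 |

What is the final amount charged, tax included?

€334.28

Bluetooth speaker €28.74: electronics, under €100.00 → 0% → €0.00
Wooden train set €92.04: children's toys → 5.75% → €5.29
Wireless router €183.63: electronics, €100.00 or more → 4.75% → €8.72
Greek yogurt (32 oz) €3.66: unprepared groceries → 9.5% → €0.35
Hard cider (6-pack) €10.53: alcohol → 12.5% → €1.32
Subtotal = €318.60; tax = €15.68; total due = €334.28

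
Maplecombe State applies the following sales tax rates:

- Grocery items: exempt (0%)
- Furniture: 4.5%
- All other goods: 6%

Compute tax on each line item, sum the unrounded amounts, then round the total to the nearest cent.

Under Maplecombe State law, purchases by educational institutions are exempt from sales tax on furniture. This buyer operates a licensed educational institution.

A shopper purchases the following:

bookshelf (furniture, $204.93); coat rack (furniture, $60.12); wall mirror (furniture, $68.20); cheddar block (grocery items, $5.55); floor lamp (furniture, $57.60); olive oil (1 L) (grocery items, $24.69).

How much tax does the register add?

$0.00

Bookshelf $204.93: furniture, buyer-exempt → 0% → $0.00
Coat rack $60.12: furniture, buyer-exempt → 0% → $0.00
Wall mirror $68.20: furniture, buyer-exempt → 0% → $0.00
Cheddar block $5.55: grocery items → 0% → $0.00
Floor lamp $57.60: furniture, buyer-exempt → 0% → $0.00
Olive oil (1 L) $24.69: grocery items → 0% → $0.00
Unrounded tax sum = $0.00 → $0.00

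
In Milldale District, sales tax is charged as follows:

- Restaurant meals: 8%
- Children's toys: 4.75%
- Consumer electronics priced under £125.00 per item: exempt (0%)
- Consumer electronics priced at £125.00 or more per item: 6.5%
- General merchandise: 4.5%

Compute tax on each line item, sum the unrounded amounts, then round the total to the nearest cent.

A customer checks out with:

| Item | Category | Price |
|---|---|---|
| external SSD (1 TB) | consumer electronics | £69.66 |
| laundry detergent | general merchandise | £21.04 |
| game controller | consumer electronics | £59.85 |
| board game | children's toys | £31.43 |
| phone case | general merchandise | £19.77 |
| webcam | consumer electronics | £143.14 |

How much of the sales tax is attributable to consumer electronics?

External SSD (1 TB) £69.66: consumer electronics, under £125.00 → 0% → £0.00
Game controller £59.85: consumer electronics, under £125.00 → 0% → £0.00
Webcam £143.14: consumer electronics, £125.00 or more → 6.5% → £9.3041
Tax on consumer electronics: unrounded sum = £9.3041 → £9.30

£9.30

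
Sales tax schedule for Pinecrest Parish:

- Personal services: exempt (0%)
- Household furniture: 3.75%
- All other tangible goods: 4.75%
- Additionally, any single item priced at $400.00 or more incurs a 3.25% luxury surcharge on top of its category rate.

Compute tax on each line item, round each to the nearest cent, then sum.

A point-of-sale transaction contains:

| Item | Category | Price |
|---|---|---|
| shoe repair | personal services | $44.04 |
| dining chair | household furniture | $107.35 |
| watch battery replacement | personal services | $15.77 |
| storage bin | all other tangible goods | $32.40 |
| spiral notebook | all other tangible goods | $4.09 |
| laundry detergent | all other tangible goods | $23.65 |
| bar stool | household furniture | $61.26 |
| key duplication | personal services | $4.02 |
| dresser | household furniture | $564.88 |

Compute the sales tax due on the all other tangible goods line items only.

Storage bin $32.40: all other tangible goods → 4.75% → $1.54
Spiral notebook $4.09: all other tangible goods → 4.75% → $0.19
Laundry detergent $23.65: all other tangible goods → 4.75% → $1.12
Tax on all other tangible goods = $1.54 + $0.19 + $1.12 = $2.85

$2.85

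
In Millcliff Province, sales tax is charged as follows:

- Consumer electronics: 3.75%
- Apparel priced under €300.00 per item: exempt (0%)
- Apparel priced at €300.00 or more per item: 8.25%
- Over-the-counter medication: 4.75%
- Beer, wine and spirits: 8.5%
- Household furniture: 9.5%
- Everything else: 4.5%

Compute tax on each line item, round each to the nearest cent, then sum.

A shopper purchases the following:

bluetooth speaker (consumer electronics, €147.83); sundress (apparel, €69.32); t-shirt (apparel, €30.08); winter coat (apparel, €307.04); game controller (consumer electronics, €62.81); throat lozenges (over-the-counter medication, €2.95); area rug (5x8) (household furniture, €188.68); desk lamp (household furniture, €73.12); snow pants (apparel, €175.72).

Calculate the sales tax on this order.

€58.24

Bluetooth speaker €147.83: consumer electronics → 3.75% → €5.54
Sundress €69.32: apparel, under €300.00 → 0% → €0.00
T-shirt €30.08: apparel, under €300.00 → 0% → €0.00
Winter coat €307.04: apparel, €300.00 or more → 8.25% → €25.33
Game controller €62.81: consumer electronics → 3.75% → €2.36
Throat lozenges €2.95: over-the-counter medication → 4.75% → €0.14
Area rug (5x8) €188.68: household furniture → 9.5% → €17.92
Desk lamp €73.12: household furniture → 9.5% → €6.95
Snow pants €175.72: apparel, under €300.00 → 0% → €0.00
Total tax = €5.54 + €25.33 + €2.36 + €0.14 + €17.92 + €6.95 = €58.24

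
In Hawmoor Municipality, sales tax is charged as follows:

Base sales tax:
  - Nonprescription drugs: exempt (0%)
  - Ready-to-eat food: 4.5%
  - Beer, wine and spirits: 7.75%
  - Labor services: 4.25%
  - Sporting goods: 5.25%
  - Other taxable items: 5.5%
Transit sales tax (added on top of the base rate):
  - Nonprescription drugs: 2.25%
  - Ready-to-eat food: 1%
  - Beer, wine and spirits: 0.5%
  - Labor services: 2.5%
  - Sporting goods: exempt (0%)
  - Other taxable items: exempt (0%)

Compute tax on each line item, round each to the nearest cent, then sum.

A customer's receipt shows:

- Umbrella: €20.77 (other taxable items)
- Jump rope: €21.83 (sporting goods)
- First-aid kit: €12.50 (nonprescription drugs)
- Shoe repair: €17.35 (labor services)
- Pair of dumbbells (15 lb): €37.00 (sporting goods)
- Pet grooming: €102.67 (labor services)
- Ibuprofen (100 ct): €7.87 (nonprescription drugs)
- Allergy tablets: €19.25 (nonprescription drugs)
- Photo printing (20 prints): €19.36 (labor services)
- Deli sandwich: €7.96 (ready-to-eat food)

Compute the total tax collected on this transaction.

€14.97

Umbrella €20.77: other taxable items → 5.5% + 0% transit = 5.5% → €1.14
Jump rope €21.83: sporting goods → 5.25% + 0% transit = 5.25% → €1.15
First-aid kit €12.50: nonprescription drugs → 0% + 2.25% transit = 2.25% → €0.28
Shoe repair €17.35: labor services → 4.25% + 2.5% transit = 6.75% → €1.17
Pair of dumbbells (15 lb) €37.00: sporting goods → 5.25% + 0% transit = 5.25% → €1.94
Pet grooming €102.67: labor services → 4.25% + 2.5% transit = 6.75% → €6.93
Ibuprofen (100 ct) €7.87: nonprescription drugs → 0% + 2.25% transit = 2.25% → €0.18
Allergy tablets €19.25: nonprescription drugs → 0% + 2.25% transit = 2.25% → €0.43
Photo printing (20 prints) €19.36: labor services → 4.25% + 2.5% transit = 6.75% → €1.31
Deli sandwich €7.96: ready-to-eat food → 4.5% + 1% transit = 5.5% → €0.44
Total tax = €1.14 + €1.15 + €0.28 + €1.17 + €1.94 + €6.93 + €0.18 + €0.43 + €1.31 + €0.44 = €14.97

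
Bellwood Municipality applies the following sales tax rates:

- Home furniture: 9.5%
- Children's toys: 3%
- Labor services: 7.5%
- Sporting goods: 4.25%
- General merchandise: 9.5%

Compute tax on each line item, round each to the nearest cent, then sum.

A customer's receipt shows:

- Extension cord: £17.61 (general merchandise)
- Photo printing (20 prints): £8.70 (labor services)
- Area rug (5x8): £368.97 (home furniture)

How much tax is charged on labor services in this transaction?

Photo printing (20 prints) £8.70: labor services → 7.5% → £0.65
Tax on labor services = £0.65

£0.65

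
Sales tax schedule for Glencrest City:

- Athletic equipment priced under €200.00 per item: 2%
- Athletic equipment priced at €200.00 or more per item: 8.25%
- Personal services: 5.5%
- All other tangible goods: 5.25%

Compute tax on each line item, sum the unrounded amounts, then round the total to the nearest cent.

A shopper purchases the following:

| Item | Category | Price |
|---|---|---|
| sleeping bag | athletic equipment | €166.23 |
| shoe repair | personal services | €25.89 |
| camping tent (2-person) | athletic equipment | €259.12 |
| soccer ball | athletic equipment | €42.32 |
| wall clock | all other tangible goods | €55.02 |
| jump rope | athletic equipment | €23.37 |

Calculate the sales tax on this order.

€30.33

Sleeping bag €166.23: athletic equipment, under €200.00 → 2% → €3.3246
Shoe repair €25.89: personal services → 5.5% → €1.42395
Camping tent (2-person) €259.12: athletic equipment, €200.00 or more → 8.25% → €21.3774
Soccer ball €42.32: athletic equipment, under €200.00 → 2% → €0.8464
Wall clock €55.02: all other tangible goods → 5.25% → €2.88855
Jump rope €23.37: athletic equipment, under €200.00 → 2% → €0.4674
Unrounded tax sum = €30.3283 → €30.33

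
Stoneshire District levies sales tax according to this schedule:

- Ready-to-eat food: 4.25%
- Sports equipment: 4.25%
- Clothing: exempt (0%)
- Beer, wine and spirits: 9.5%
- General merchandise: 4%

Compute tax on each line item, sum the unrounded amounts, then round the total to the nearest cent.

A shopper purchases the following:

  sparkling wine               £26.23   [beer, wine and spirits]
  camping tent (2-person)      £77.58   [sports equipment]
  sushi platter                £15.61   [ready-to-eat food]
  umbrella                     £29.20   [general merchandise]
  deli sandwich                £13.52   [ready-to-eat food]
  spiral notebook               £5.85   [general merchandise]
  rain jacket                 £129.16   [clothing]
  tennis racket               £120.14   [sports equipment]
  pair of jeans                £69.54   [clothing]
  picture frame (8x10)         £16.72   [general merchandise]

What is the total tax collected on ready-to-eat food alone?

£1.24

Sushi platter £15.61: ready-to-eat food → 4.25% → £0.663425
Deli sandwich £13.52: ready-to-eat food → 4.25% → £0.5746
Tax on ready-to-eat food: unrounded sum = £1.238025 → £1.24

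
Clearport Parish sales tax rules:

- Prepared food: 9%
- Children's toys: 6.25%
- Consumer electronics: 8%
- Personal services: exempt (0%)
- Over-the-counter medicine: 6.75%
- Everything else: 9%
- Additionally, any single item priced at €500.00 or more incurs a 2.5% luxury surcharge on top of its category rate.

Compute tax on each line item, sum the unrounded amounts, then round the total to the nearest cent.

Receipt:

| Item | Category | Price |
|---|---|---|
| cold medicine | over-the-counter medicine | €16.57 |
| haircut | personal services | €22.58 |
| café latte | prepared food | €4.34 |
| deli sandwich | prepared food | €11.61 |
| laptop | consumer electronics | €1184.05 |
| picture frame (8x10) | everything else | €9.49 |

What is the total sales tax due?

Cold medicine €16.57: over-the-counter medicine → 6.75% → €1.118475
Haircut €22.58: personal services → 0% → €0.00
Café latte €4.34: prepared food → 9% → €0.3906
Deli sandwich €11.61: prepared food → 9% → €1.0449
Laptop €1184.05: consumer electronics → 8% + 2.5% surcharge = 10.5% → €124.32525
Picture frame (8x10) €9.49: everything else → 9% → €0.8541
Unrounded tax sum = €127.733325 → €127.73

€127.73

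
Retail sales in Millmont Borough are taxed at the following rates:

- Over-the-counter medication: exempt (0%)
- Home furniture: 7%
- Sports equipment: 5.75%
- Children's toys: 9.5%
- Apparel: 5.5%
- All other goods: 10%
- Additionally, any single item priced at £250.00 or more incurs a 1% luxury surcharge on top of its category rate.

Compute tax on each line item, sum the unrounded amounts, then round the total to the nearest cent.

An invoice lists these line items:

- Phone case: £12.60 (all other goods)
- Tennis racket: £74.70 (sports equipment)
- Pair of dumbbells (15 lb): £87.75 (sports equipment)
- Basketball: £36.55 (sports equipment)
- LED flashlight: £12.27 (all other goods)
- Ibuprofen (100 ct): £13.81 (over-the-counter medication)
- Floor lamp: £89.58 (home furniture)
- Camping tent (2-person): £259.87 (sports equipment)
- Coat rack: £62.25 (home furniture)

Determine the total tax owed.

Phone case £12.60: all other goods → 10% → £1.26
Tennis racket £74.70: sports equipment → 5.75% → £4.29525
Pair of dumbbells (15 lb) £87.75: sports equipment → 5.75% → £5.045625
Basketball £36.55: sports equipment → 5.75% → £2.101625
LED flashlight £12.27: all other goods → 10% → £1.227
Ibuprofen (100 ct) £13.81: over-the-counter medication → 0% → £0.00
Floor lamp £89.58: home furniture → 7% → £6.2706
Camping tent (2-person) £259.87: sports equipment → 5.75% + 1% surcharge = 6.75% → £17.541225
Coat rack £62.25: home furniture → 7% → £4.3575
Unrounded tax sum = £42.098825 → £42.10

£42.10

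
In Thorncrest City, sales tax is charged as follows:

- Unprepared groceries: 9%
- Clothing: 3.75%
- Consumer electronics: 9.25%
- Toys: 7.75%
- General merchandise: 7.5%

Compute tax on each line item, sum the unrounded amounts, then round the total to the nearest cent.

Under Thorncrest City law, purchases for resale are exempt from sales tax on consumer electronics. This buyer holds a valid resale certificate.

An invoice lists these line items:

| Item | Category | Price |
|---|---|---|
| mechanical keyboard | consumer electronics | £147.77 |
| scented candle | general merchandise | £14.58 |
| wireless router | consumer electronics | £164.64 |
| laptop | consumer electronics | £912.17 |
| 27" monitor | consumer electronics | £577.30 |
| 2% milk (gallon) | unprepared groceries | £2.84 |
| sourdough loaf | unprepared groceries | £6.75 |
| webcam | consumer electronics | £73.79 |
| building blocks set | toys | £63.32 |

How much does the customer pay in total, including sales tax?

£1970.02

Mechanical keyboard £147.77: consumer electronics, buyer-exempt → 0% → £0.00
Scented candle £14.58: general merchandise → 7.5% → £1.0935
Wireless router £164.64: consumer electronics, buyer-exempt → 0% → £0.00
Laptop £912.17: consumer electronics, buyer-exempt → 0% → £0.00
27" monitor £577.30: consumer electronics, buyer-exempt → 0% → £0.00
2% milk (gallon) £2.84: unprepared groceries → 9% → £0.2556
Sourdough loaf £6.75: unprepared groceries → 9% → £0.6075
Webcam £73.79: consumer electronics, buyer-exempt → 0% → £0.00
Building blocks set £63.32: toys → 7.75% → £4.9073
Subtotal = £1963.16; unrounded tax = £6.8639 → £6.86; total due = £1970.02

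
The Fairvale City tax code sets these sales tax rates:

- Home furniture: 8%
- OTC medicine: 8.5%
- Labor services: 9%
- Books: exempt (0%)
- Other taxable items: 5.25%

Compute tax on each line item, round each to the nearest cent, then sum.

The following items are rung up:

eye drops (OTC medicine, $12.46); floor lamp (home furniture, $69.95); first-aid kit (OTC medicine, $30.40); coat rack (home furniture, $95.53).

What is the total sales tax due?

$16.88

Eye drops $12.46: OTC medicine → 8.5% → $1.06
Floor lamp $69.95: home furniture → 8% → $5.60
First-aid kit $30.40: OTC medicine → 8.5% → $2.58
Coat rack $95.53: home furniture → 8% → $7.64
Total tax = $1.06 + $5.60 + $2.58 + $7.64 = $16.88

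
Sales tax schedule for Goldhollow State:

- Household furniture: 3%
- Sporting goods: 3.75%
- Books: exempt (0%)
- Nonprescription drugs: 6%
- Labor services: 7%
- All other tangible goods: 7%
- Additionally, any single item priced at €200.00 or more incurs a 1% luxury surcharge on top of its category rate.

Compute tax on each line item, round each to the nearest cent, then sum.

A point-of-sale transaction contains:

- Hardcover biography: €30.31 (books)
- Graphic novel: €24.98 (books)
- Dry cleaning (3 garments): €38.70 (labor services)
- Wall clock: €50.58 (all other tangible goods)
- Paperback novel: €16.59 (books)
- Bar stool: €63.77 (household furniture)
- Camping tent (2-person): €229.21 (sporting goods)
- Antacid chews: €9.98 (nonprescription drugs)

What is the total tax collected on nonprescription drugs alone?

€0.60

Antacid chews €9.98: nonprescription drugs → 6% → €0.60
Tax on nonprescription drugs = €0.60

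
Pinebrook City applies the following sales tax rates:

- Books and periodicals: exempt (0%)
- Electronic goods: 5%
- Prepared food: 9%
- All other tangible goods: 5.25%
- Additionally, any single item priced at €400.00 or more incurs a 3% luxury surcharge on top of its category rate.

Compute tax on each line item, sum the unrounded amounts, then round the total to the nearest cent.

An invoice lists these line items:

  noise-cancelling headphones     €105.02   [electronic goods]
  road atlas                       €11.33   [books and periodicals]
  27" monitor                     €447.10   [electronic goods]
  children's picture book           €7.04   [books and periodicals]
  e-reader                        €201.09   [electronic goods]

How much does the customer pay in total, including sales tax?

€822.65

Noise-cancelling headphones €105.02: electronic goods → 5% → €5.251
Road atlas €11.33: books and periodicals → 0% → €0.00
27" monitor €447.10: electronic goods → 5% + 3% surcharge = 8% → €35.768
Children's picture book €7.04: books and periodicals → 0% → €0.00
E-reader €201.09: electronic goods → 5% → €10.0545
Subtotal = €771.58; unrounded tax = €51.0735 → €51.07; total due = €822.65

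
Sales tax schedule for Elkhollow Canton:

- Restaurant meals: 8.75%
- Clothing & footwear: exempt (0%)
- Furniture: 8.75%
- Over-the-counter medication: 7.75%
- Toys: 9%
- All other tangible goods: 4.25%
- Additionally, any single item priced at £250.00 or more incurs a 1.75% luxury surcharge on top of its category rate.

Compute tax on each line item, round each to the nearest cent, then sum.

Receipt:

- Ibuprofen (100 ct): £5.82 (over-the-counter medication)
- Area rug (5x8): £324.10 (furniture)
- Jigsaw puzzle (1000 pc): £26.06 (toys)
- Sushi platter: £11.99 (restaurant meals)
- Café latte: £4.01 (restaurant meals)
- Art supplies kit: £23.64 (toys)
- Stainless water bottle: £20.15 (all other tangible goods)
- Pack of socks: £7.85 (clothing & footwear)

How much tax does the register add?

Ibuprofen (100 ct) £5.82: over-the-counter medication → 7.75% → £0.45
Area rug (5x8) £324.10: furniture → 8.75% + 1.75% surcharge = 10.5% → £34.03
Jigsaw puzzle (1000 pc) £26.06: toys → 9% → £2.35
Sushi platter £11.99: restaurant meals → 8.75% → £1.05
Café latte £4.01: restaurant meals → 8.75% → £0.35
Art supplies kit £23.64: toys → 9% → £2.13
Stainless water bottle £20.15: all other tangible goods → 4.25% → £0.86
Pack of socks £7.85: clothing & footwear → 0% → £0.00
Total tax = £0.45 + £34.03 + £2.35 + £1.05 + £0.35 + £2.13 + £0.86 = £41.22

£41.22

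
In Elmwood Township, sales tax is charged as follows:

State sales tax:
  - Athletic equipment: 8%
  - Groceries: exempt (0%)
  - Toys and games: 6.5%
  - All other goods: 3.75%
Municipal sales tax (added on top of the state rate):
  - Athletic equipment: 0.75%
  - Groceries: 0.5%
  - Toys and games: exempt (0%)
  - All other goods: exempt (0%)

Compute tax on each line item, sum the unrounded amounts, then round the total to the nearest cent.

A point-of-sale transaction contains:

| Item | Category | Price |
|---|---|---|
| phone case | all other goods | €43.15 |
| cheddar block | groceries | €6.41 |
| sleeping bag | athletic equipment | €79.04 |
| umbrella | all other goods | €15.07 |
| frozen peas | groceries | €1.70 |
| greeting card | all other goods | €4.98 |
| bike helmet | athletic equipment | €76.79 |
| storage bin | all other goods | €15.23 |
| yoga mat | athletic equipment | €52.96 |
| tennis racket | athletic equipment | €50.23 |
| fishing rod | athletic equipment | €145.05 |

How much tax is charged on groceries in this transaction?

€0.04

Cheddar block €6.41: groceries → 0% + 0.5% municipal = 0.5% → €0.03205
Frozen peas €1.70: groceries → 0% + 0.5% municipal = 0.5% → €0.0085
Tax on groceries: unrounded sum = €0.04055 → €0.04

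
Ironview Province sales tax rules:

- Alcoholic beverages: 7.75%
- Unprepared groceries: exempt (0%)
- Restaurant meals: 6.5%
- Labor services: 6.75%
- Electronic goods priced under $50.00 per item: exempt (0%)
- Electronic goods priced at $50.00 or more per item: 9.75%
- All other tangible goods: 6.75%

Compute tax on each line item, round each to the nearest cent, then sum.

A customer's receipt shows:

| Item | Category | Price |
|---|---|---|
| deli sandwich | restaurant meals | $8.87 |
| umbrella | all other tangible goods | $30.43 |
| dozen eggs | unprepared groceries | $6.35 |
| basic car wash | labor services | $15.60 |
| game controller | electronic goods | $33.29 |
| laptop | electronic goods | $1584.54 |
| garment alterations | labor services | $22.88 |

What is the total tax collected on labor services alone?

$2.59

Basic car wash $15.60: labor services → 6.75% → $1.05
Garment alterations $22.88: labor services → 6.75% → $1.54
Tax on labor services = $1.05 + $1.54 = $2.59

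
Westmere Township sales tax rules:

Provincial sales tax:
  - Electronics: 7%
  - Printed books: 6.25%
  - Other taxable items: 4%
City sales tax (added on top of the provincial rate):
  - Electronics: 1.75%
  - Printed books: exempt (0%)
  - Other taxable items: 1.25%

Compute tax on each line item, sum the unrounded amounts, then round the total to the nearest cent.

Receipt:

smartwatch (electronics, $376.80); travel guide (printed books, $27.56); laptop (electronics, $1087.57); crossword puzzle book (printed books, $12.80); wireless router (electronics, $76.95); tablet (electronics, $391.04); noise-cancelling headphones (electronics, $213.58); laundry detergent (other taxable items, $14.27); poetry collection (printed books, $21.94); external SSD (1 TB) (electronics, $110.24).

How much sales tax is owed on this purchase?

Smartwatch $376.80: electronics → 7% + 1.75% city = 8.75% → $32.97
Travel guide $27.56: printed books → 6.25% + 0% city = 6.25% → $1.7225
Laptop $1087.57: electronics → 7% + 1.75% city = 8.75% → $95.162375
Crossword puzzle book $12.80: printed books → 6.25% + 0% city = 6.25% → $0.80
Wireless router $76.95: electronics → 7% + 1.75% city = 8.75% → $6.733125
Tablet $391.04: electronics → 7% + 1.75% city = 8.75% → $34.216
Noise-cancelling headphones $213.58: electronics → 7% + 1.75% city = 8.75% → $18.68825
Laundry detergent $14.27: other taxable items → 4% + 1.25% city = 5.25% → $0.749175
Poetry collection $21.94: printed books → 6.25% + 0% city = 6.25% → $1.37125
External SSD (1 TB) $110.24: electronics → 7% + 1.75% city = 8.75% → $9.646
Unrounded tax sum = $202.058675 → $202.06

$202.06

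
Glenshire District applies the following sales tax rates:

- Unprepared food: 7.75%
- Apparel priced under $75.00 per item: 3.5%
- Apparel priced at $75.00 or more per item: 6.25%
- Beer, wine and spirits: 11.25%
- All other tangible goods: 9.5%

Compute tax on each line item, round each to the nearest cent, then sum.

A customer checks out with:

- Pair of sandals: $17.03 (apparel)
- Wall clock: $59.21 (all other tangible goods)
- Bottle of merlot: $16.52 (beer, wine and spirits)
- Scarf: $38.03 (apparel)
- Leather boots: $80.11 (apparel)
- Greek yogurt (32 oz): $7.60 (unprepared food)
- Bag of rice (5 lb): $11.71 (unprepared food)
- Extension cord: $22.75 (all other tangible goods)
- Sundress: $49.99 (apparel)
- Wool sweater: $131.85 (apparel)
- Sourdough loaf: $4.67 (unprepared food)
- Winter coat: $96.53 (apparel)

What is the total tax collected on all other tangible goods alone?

$7.78

Wall clock $59.21: all other tangible goods → 9.5% → $5.62
Extension cord $22.75: all other tangible goods → 9.5% → $2.16
Tax on all other tangible goods = $5.62 + $2.16 = $7.78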